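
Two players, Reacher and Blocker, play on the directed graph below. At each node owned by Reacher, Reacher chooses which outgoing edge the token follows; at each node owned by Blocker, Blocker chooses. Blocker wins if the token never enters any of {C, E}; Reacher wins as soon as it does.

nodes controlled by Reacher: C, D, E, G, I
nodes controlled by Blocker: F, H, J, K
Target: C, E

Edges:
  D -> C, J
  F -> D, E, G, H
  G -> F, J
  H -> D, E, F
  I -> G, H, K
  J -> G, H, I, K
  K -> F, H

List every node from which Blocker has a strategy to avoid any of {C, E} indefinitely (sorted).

A0 = {C, E}
A1: add {D} — D (Reacher) has D→C.
A2 = A1; e.g. F (Blocker) can still go to G. Fixed point.
Reacher's attractor = {C, D, E}; Blocker avoids the target exactly from the complement.

F, G, H, I, J, K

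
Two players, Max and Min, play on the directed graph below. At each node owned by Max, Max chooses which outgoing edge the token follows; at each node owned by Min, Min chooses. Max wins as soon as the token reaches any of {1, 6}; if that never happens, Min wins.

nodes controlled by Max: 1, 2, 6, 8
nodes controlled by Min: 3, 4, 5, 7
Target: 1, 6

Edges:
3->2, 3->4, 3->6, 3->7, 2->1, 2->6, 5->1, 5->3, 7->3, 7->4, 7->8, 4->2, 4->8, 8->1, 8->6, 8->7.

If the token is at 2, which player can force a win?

Max

A0 = {1, 6}
A1: add {2, 8} — 2 (Max) has 2→1; 8 (Max) has 8→1.
2 ∈ A1, so Max can force the target.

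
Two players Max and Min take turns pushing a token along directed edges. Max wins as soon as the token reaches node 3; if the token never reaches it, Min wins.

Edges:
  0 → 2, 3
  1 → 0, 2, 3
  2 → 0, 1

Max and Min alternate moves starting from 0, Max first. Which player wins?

Track states (vertex, player-to-move).
A0 = {(3,Max), (3,Min)}
A1: add {(0,Max), (1,Max)}.
(0,Max) ∈ A1 ⇒ Max forces the target.

Max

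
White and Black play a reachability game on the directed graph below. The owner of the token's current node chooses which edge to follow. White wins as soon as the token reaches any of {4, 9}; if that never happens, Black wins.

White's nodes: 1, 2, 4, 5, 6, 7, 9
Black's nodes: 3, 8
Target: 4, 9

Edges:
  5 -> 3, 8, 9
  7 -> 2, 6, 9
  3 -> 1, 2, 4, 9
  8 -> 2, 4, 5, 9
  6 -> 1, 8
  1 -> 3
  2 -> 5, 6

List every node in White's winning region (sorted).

2, 4, 5, 6, 7, 8, 9

A0 = {4, 9}
A1: add {5, 7} — 5 (White) has 5→9; 7 (White) has 7→9.
A2: add {2} — 2 (White) has 2→5.
A3: add {8} — 8 (Black): all of {2, 4, 5, 9} already in.
A4: add {6} — 6 (White) has 6→8.
A5 = A4; e.g. 1 (White) has no edge into A4. Fixed point.
White's winning region = {2, 4, 5, 6, 7, 8, 9}.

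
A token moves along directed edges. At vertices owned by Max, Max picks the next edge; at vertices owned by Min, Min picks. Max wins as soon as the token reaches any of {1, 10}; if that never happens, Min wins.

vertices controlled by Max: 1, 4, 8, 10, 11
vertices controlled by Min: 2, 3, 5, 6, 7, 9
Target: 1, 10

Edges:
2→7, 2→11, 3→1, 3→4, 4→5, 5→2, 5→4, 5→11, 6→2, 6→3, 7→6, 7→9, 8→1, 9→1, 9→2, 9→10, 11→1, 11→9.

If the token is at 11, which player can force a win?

A0 = {1, 10}
A1: add {8, 11} — 8 (Max) has 8→1; 11 (Max) has 11→1.
A2 = A1; e.g. 2 (Min) can still go to 7. Fixed point.
11 ∈ A1, so Max can force the target.

Max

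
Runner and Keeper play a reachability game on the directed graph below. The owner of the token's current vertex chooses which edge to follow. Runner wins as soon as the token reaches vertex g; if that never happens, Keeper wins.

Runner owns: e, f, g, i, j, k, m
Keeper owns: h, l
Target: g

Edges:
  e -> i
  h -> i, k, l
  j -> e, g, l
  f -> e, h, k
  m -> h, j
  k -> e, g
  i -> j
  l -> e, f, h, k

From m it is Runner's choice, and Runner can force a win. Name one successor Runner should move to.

j

A0 = {g}
A1: add {j, k} — j (Runner) has j→g; k (Runner) has k→g.
A2: add {f, i, m} — f (Runner) has f→k; i (Runner) has i→j; m (Runner) has m→j.
A3: add {e} — e (Runner) has e→i.
A4 = A3; e.g. h (Keeper) can still go to l. Fixed point.
From m, successor j is in the attractor (rank 1); the other successor h is not.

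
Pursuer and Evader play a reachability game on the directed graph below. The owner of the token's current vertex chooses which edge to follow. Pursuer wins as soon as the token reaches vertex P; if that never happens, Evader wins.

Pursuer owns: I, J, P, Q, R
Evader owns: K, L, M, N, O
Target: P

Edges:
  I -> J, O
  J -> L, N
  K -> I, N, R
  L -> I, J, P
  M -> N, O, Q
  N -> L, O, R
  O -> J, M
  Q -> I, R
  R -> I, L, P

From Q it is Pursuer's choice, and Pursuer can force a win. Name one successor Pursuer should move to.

R

A0 = {P}
A1: add {R} — R (Pursuer) has R→P.
A2: add {Q} — Q (Pursuer) has Q→R.
A3 = A2; e.g. I (Pursuer) has no edge into A2. Fixed point.
From Q, successor R is in the attractor (rank 1); the other successor I is not.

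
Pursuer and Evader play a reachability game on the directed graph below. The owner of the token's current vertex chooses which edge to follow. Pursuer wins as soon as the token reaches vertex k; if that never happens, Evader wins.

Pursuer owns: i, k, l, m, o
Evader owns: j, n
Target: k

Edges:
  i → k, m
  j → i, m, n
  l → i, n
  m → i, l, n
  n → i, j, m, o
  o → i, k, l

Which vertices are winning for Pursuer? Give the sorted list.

A0 = {k}
A1: add {i, o} — i (Pursuer) has i→k; o (Pursuer) has o→k.
A2: add {l, m} — l (Pursuer) has l→i; m (Pursuer) has m→i.
A3 = A2; e.g. j (Evader) can still go to n. Fixed point.
Pursuer's winning region = {i, k, l, m, o}.

i, k, l, m, o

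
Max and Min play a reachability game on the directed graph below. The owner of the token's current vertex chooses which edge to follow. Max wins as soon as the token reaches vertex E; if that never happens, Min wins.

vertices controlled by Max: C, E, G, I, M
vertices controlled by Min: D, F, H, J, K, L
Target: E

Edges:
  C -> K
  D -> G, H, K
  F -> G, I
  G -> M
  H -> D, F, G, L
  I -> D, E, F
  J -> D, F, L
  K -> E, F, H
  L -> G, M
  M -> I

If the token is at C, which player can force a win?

Min

A0 = {E}
A1: add {I} — I (Max) has I→E.
A2: add {M} — M (Max) has M→I.
A3: add {G} — G (Max) has G→M.
A4: add {F, L} — F (Min): all of {G, I} already in; L (Min): all of {G, M} already in.
A5 = A4; e.g. C (Max) has no edge into A4. Fixed point.
C never enters the attractor, so Min can avoid the target forever.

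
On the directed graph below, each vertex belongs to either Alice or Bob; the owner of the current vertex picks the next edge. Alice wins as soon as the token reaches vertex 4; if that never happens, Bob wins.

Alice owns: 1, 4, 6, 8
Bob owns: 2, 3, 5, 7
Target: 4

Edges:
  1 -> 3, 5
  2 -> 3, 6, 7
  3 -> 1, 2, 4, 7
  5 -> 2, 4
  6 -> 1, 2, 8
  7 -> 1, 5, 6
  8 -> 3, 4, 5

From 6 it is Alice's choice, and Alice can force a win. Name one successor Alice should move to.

A0 = {4}
A1: add {8} — 8 (Alice) has 8→4.
A2: add {6} — 6 (Alice) has 6→8.
A3 = A2; e.g. 1 (Alice) has no edge into A2. Fixed point.
From 6, successor 8 is in the attractor (rank 1); the other successors 1, 2 are not.

8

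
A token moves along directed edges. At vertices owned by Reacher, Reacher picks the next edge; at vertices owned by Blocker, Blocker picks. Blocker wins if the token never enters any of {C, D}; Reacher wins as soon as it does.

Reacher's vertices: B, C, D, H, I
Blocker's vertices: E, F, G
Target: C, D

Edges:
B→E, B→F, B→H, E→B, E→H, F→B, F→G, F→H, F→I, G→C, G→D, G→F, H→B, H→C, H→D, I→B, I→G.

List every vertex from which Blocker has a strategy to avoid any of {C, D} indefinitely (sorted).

F, G

A0 = {C, D}
A1: add {H} — H (Reacher) has H→C.
A2: add {B} — B (Reacher) has B→H.
A3: add {E, I} — E (Blocker): all of {B, H} already in; I (Reacher) has I→B.
A4 = A3; e.g. F (Blocker) can still go to G. Fixed point.
Reacher's attractor = {B, C, D, E, H, I}; Blocker avoids the target exactly from the complement.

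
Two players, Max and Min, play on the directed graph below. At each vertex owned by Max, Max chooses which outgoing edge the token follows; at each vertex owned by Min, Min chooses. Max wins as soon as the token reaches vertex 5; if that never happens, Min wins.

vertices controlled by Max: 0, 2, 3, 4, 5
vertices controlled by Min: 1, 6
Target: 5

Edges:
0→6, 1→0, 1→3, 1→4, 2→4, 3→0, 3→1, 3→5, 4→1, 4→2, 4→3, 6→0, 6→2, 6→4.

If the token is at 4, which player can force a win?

A0 = {5}
A1: add {3} — 3 (Max) has 3→5.
A2: add {4} — 4 (Max) has 4→3.
4 ∈ A2, so Max can force the target.

Max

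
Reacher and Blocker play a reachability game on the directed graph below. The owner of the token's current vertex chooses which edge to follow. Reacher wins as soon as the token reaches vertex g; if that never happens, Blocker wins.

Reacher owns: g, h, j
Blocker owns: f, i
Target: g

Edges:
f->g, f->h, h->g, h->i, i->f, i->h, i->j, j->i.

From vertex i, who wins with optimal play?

A0 = {g}
A1: add {h} — h (Reacher) has h→g.
A2: add {f} — f (Blocker): all of {g, h} already in.
A3 = A2; e.g. i (Blocker) can still go to j. Fixed point.
i never enters the attractor, so Blocker can avoid the target forever.

Blocker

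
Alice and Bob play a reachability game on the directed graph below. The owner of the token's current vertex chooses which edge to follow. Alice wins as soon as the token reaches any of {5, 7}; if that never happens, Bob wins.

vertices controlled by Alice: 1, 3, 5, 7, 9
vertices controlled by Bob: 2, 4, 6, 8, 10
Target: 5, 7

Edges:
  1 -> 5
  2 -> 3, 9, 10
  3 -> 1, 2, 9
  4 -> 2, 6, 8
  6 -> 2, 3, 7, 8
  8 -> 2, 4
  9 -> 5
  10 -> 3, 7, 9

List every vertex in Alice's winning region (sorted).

1, 2, 3, 5, 7, 9, 10

A0 = {5, 7}
A1: add {1, 9} — 1 (Alice) has 1→5; 9 (Alice) has 9→5.
A2: add {3} — 3 (Alice) has 3→1.
A3: add {10} — 10 (Bob): all of {3, 7, 9} already in.
A4: add {2} — 2 (Bob): all of {3, 9, 10} already in.
A5 = A4; e.g. 4 (Bob) can still go to 6. Fixed point.
Alice's winning region = {1, 2, 3, 5, 7, 9, 10}.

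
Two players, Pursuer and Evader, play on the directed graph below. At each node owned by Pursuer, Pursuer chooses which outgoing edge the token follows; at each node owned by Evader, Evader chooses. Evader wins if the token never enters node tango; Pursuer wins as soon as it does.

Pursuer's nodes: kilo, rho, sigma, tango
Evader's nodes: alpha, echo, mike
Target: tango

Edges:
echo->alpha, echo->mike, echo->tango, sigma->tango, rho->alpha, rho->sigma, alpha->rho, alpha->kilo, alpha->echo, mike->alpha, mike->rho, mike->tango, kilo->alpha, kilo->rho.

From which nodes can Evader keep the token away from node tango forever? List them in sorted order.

A0 = {tango}
A1: add {sigma} — sigma (Pursuer) has sigma→tango.
A2: add {rho} — rho (Pursuer) has rho→sigma.
A3: add {kilo} — kilo (Pursuer) has kilo→rho.
A4 = A3; e.g. alpha (Evader) can still go to echo. Fixed point.
Pursuer's attractor = {kilo, rho, sigma, tango}; Evader avoids the target exactly from the complement.

alpha, echo, mike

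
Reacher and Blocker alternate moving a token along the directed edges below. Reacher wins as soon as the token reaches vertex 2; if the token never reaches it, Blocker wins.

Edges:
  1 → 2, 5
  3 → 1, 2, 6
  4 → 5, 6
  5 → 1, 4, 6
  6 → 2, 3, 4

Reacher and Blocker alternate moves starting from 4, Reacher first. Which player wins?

Track states (vertex, player-to-move).
A0 = {(2,Reacher), (2,Blocker)}
A1: add {(1,Reacher), (3,Reacher), (6,Reacher)}.
A2: add {(3,Blocker)}.
A3 = A2; e.g. (1,Blocker) stays out. (4,Reacher) never enters ⇒ Blocker avoids the target.

Blocker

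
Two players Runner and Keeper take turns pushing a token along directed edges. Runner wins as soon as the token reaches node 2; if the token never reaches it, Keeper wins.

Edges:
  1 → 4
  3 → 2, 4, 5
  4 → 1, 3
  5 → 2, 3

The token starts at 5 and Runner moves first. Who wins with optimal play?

Runner

Track states (vertex, player-to-move).
A0 = {(2,Runner), (2,Keeper)}
A1: add {(3,Runner), (5,Runner)}.
(5,Runner) ∈ A1 ⇒ Runner forces the target.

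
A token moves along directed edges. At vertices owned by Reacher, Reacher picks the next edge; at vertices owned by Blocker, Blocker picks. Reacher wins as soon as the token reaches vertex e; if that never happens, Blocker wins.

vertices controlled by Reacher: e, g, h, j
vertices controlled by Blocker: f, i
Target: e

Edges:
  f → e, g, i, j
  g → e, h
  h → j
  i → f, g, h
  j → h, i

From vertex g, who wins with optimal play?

Reacher

A0 = {e}
A1: add {g} — g (Reacher) has g→e.
A2 = A1; e.g. f (Blocker) can still go to i. Fixed point.
g ∈ A1, so Reacher can force the target.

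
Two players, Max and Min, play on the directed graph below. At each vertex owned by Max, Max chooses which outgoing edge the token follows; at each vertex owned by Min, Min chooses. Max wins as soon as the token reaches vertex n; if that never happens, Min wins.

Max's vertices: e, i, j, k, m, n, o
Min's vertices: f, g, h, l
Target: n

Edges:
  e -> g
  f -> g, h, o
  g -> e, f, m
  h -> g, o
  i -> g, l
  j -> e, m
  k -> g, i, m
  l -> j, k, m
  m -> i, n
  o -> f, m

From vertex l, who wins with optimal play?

Max

A0 = {n}
A1: add {m} — m (Max) has m→n.
A2: add {j, k, o} — j (Max) has j→m; k (Max) has k→m; o (Max) has o→m.
A3: add {l} — l (Min): all of {j, k, m} already in.
l ∈ A3, so Max can force the target.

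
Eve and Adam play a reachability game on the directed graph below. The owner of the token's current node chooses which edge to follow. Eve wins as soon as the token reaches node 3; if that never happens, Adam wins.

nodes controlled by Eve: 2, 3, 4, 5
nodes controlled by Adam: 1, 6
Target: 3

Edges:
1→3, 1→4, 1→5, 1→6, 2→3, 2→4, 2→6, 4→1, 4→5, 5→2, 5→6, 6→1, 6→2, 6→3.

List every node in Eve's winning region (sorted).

A0 = {3}
A1: add {2} — 2 (Eve) has 2→3.
A2: add {5} — 5 (Eve) has 5→2.
A3: add {4} — 4 (Eve) has 4→5.
A4 = A3; e.g. 1 (Adam) can still go to 6. Fixed point.
Eve's winning region = {2, 3, 4, 5}.

2, 3, 4, 5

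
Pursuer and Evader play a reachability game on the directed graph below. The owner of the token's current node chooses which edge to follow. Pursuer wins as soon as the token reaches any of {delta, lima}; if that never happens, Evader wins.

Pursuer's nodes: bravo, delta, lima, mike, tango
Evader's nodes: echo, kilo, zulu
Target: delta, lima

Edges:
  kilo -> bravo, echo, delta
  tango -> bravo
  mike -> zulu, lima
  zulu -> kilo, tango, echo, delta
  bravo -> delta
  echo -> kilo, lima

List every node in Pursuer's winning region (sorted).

bravo, delta, lima, mike, tango

A0 = {delta, lima}
A1: add {bravo, mike} — mike (Pursuer) has mike→lima; bravo (Pursuer) has bravo→delta.
A2: add {tango} — tango (Pursuer) has tango→bravo.
A3 = A2; e.g. kilo (Evader) can still go to echo. Fixed point.
Pursuer's winning region = {bravo, delta, lima, mike, tango}.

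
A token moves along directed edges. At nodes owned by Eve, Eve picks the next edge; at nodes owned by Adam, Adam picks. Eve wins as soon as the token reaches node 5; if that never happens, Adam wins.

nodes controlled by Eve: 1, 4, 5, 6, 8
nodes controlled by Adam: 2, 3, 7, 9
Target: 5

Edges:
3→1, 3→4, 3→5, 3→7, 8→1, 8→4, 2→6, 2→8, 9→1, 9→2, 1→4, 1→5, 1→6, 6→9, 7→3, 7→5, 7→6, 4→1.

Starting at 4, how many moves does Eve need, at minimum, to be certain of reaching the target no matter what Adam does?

A0 = {5}
A1: add {1} — 1 (Eve) has 1→5.
A2: add {4, 8} — 4 (Eve) has 4→1; 8 (Eve) has 8→1.
A3 = A2; e.g. 2 (Adam) can still go to 6. Fixed point.
4 enters the attractor at level 2, so Eve can force the target in 2 moves from there.

2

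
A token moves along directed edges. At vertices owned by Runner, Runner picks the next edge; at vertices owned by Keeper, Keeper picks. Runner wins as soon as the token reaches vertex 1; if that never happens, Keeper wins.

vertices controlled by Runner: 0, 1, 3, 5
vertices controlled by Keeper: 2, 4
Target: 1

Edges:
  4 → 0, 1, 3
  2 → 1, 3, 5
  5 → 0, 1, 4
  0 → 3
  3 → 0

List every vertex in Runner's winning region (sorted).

1, 5

A0 = {1}
A1: add {5} — 5 (Runner) has 5→1.
A2 = A1; e.g. 0 (Runner) has no edge into A1. Fixed point.
Runner's winning region = {1, 5}.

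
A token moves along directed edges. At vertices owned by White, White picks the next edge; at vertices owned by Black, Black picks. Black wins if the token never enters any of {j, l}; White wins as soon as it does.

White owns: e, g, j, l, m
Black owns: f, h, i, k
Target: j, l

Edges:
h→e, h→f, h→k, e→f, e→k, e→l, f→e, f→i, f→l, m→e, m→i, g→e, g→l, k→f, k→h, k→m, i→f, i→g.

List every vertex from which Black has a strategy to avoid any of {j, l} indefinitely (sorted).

f, h, i, k

A0 = {j, l}
A1: add {e, g} — e (White) has e→l; g (White) has g→l.
A2: add {m} — m (White) has m→e.
A3 = A2; e.g. f (Black) can still go to i. Fixed point.
White's attractor = {e, g, j, l, m}; Black avoids the target exactly from the complement.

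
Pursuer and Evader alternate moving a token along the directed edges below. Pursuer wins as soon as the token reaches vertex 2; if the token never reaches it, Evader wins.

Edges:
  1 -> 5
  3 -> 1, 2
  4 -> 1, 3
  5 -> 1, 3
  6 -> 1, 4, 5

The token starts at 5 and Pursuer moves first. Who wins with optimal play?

Evader

Track states (vertex, player-to-move).
A0 = {(2,Pursuer), (2,Evader)}
A1: add {(3,Pursuer)}.
A2 = A1; e.g. (1,Pursuer) stays out. (5,Pursuer) never enters ⇒ Evader avoids the target.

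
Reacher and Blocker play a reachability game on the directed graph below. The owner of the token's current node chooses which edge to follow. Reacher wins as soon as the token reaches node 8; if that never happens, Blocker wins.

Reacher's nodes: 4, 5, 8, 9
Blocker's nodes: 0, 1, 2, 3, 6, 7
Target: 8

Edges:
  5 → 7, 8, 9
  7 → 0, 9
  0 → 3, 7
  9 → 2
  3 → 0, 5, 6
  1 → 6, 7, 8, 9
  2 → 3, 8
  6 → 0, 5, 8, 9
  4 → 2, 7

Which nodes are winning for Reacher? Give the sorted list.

5, 8

A0 = {8}
A1: add {5} — 5 (Reacher) has 5→8.
A2 = A1; e.g. 0 (Blocker) can still go to 3. Fixed point.
Reacher's winning region = {5, 8}.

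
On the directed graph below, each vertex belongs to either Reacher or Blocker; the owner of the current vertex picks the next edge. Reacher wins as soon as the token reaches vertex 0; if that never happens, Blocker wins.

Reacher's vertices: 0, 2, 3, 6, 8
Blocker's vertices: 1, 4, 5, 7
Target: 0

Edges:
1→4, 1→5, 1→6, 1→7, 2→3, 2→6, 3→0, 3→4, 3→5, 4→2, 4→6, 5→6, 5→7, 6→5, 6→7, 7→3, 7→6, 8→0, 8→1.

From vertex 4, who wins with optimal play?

Blocker

A0 = {0}
A1: add {3, 8} — 3 (Reacher) has 3→0; 8 (Reacher) has 8→0.
A2: add {2} — 2 (Reacher) has 2→3.
A3 = A2; e.g. 1 (Blocker) can still go to 4. Fixed point.
4 never enters the attractor, so Blocker can avoid the target forever.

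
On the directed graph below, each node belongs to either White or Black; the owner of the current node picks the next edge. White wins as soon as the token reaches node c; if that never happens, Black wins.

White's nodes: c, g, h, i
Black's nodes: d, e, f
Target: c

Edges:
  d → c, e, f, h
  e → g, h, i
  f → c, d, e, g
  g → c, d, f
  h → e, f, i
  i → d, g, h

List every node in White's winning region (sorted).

c, e, g, h, i

A0 = {c}
A1: add {g} — g (White) has g→c.
A2: add {i} — i (White) has i→g.
A3: add {h} — h (White) has h→i.
A4: add {e} — e (Black): all of {g, h, i} already in.
A5 = A4; e.g. d (Black) can still go to f. Fixed point.
White's winning region = {c, e, g, h, i}.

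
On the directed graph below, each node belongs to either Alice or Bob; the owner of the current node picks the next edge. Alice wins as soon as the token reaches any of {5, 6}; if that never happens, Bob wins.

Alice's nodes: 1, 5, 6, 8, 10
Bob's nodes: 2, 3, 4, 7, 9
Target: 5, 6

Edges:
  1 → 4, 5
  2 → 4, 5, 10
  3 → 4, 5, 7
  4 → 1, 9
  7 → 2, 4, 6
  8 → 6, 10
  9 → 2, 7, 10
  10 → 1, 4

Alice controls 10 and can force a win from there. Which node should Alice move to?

1

A0 = {5, 6}
A1: add {1, 8} — 1 (Alice) has 1→5; 8 (Alice) has 8→6.
A2: add {10} — 10 (Alice) has 10→1.
A3 = A2; e.g. 2 (Bob) can still go to 4. Fixed point.
From 10, successor 1 is in the attractor (rank 1); the other successor 4 is not.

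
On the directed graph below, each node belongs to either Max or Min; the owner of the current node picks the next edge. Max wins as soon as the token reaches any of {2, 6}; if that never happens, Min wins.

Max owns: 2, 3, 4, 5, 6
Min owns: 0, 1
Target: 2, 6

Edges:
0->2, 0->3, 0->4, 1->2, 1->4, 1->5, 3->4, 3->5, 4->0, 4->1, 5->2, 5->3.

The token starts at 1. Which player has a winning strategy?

A0 = {2, 6}
A1: add {5} — 5 (Max) has 5→2.
A2: add {3} — 3 (Max) has 3→5.
A3 = A2; e.g. 0 (Min) can still go to 4. Fixed point.
1 never enters the attractor, so Min can avoid the target forever.

Min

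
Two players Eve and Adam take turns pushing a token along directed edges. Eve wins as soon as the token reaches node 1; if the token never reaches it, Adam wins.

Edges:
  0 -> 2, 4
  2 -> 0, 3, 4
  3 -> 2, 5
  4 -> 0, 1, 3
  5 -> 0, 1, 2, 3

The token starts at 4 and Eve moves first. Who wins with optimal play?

Track states (vertex, player-to-move).
A0 = {(1,Eve), (1,Adam)}
A1: add {(4,Eve), (5,Eve)}.
(4,Eve) ∈ A1 ⇒ Eve forces the target.

Eve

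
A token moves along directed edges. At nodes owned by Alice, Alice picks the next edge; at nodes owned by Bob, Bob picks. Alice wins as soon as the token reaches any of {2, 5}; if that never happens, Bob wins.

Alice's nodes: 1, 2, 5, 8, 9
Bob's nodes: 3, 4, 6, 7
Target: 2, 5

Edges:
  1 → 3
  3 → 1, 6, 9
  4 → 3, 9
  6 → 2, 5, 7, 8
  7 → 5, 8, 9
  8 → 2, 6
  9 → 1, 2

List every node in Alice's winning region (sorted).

A0 = {2, 5}
A1: add {8, 9} — 8 (Alice) has 8→2; 9 (Alice) has 9→2.
A2: add {7} — 7 (Bob): all of {5, 8, 9} already in.
A3: add {6} — 6 (Bob): all of {2, 5, 7, 8} already in.
A4 = A3; e.g. 1 (Alice) has no edge into A3. Fixed point.
Alice's winning region = {2, 5, 6, 7, 8, 9}.

2, 5, 6, 7, 8, 9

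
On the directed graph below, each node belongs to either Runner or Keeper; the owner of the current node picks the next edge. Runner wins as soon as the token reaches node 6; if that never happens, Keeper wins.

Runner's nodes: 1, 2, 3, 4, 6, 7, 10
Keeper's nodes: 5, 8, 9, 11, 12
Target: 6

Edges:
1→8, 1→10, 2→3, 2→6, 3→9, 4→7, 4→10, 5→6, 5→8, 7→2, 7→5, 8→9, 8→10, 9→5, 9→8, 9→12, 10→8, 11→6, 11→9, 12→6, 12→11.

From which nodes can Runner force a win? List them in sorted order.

A0 = {6}
A1: add {2} — 2 (Runner) has 2→6.
A2: add {7} — 7 (Runner) has 7→2.
A3: add {4} — 4 (Runner) has 4→7.
A4 = A3; e.g. 1 (Runner) has no edge into A3. Fixed point.
Runner's winning region = {2, 4, 6, 7}.

2, 4, 6, 7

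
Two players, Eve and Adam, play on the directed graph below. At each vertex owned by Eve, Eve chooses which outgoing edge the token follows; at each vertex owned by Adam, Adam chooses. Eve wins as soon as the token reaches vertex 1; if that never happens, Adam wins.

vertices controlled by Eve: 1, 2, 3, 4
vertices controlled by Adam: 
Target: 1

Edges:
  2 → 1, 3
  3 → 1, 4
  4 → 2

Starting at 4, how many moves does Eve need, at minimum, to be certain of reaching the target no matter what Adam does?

2

A0 = {1}
A1: add {2, 3} — 2 (Eve) has 2→1; 3 (Eve) has 3→1.
A2: add {4} — 4 (Eve) has 4→2.
A2 = all vertices. Fixed point.
4 enters the attractor at level 2, so Eve can force the target in 2 moves from there.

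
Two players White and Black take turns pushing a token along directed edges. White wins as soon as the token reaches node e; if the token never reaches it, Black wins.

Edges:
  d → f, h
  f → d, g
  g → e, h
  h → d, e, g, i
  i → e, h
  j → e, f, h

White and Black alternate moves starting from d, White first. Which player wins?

Black

Track states (vertex, player-to-move).
A0 = {(e,White), (e,Black)}
A1: add {(g,White), (h,White), (i,White), (j,White)}.
A2: add {(g,Black), (i,Black)}.
A3: add {(f,White)}.
A4: add {(d,Black), (j,Black)}.
A5 = A4; e.g. (d,White) stays out. (d,White) never enters ⇒ Black avoids the target.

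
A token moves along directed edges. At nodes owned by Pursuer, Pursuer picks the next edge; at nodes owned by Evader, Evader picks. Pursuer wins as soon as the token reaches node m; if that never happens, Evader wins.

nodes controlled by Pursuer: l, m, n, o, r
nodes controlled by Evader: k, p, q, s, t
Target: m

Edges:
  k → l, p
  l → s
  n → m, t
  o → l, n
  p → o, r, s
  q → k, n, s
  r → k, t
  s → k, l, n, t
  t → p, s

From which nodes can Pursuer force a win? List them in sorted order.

m, n, o

A0 = {m}
A1: add {n} — n (Pursuer) has n→m.
A2: add {o} — o (Pursuer) has o→n.
A3 = A2; e.g. k (Evader) can still go to l. Fixed point.
Pursuer's winning region = {m, n, o}.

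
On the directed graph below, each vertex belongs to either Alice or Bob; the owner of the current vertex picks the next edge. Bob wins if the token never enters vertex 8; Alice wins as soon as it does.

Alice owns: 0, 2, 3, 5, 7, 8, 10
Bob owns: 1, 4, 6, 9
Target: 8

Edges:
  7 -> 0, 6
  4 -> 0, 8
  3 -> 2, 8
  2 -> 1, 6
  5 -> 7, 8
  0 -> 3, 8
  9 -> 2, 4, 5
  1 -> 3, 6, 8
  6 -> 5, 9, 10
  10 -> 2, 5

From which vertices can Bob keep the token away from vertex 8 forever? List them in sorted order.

A0 = {8}
A1: add {0, 3, 5} — 0 (Alice) has 0→8; 3 (Alice) has 3→8; 5 (Alice) has 5→8.
A2: add {4, 7, 10} — 4 (Bob): all of {0, 8} already in; 7 (Alice) has 7→0; 10 (Alice) has 10→5.
A3 = A2; e.g. 1 (Bob) can still go to 6. Fixed point.
Alice's attractor = {0, 3, 4, 5, 7, 8, 10}; Bob avoids the target exactly from the complement.

1, 2, 6, 9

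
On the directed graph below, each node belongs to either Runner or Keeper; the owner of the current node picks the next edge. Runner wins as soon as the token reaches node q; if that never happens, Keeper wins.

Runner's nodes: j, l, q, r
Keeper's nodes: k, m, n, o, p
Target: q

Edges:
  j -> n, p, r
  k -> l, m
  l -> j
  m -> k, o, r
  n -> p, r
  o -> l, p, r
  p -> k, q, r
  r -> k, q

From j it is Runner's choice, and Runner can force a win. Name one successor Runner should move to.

r

A0 = {q}
A1: add {r} — r (Runner) has r→q.
A2: add {j} — j (Runner) has j→r.
A3: add {l} — l (Runner) has l→j.
A4 = A3; e.g. k (Keeper) can still go to m. Fixed point.
From j, successor r is in the attractor (rank 1); the other successors n, p are not.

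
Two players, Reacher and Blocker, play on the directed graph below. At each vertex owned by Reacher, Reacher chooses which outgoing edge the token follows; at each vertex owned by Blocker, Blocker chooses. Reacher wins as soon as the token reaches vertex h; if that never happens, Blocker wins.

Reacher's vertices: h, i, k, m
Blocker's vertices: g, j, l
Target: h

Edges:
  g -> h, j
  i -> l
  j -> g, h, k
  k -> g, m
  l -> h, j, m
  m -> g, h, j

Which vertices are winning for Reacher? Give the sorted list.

A0 = {h}
A1: add {m} — m (Reacher) has m→h.
A2: add {k} — k (Reacher) has k→m.
A3 = A2; e.g. g (Blocker) can still go to j. Fixed point.
Reacher's winning region = {h, k, m}.

h, k, m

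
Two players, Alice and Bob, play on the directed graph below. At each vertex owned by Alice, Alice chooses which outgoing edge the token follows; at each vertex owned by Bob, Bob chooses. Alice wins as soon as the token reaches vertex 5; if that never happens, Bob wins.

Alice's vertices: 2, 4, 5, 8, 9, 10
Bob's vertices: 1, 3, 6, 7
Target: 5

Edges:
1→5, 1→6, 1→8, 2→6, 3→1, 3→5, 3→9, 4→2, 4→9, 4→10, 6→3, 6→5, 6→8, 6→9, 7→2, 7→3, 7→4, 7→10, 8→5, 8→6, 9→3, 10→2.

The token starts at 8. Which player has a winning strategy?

Alice

A0 = {5}
A1: add {8} — 8 (Alice) has 8→5.
A2 = A1; e.g. 1 (Bob) can still go to 6. Fixed point.
8 ∈ A1, so Alice can force the target.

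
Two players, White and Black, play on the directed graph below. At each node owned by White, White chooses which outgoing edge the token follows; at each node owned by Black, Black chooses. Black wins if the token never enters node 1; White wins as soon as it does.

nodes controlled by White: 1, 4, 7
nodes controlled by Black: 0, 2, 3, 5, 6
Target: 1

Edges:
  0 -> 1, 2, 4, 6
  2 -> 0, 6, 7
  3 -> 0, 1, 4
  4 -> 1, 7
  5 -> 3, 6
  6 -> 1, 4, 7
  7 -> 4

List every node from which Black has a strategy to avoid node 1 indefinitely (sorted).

A0 = {1}
A1: add {4} — 4 (White) has 4→1.
A2: add {7} — 7 (White) has 7→4.
A3: add {6} — 6 (Black): all of {1, 4, 7} already in.
A4 = A3; e.g. 0 (Black) can still go to 2. Fixed point.
White's attractor = {1, 4, 6, 7}; Black avoids the target exactly from the complement.

0, 2, 3, 5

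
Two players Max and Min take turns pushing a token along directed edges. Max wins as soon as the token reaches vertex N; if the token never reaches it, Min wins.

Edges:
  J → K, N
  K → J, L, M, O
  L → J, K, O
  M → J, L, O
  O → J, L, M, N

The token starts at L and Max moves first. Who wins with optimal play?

Min

Track states (vertex, player-to-move).
A0 = {(N,Max), (N,Min)}
A1: add {(J,Max), (O,Max)}.
A2 = A1; e.g. (J,Min) stays out. (L,Max) never enters ⇒ Min avoids the target.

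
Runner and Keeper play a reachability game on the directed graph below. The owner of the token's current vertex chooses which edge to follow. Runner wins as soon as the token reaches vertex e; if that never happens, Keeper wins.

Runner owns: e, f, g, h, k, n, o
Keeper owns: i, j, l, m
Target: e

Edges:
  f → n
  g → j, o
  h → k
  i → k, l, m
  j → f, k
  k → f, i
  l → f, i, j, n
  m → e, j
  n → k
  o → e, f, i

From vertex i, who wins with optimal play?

Keeper

A0 = {e}
A1: add {o} — o (Runner) has o→e.
A2: add {g} — g (Runner) has g→o.
A3 = A2; e.g. f (Runner) has no edge into A2. Fixed point.
i never enters the attractor, so Keeper can avoid the target forever.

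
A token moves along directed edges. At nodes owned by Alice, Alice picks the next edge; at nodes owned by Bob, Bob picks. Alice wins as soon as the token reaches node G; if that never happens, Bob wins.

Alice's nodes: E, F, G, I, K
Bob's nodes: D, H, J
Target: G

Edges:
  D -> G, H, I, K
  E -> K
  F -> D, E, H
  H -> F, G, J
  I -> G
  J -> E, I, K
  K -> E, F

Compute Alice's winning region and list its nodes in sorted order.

G, I

A0 = {G}
A1: add {I} — I (Alice) has I→G.
A2 = A1; e.g. D (Bob) can still go to H. Fixed point.
Alice's winning region = {G, I}.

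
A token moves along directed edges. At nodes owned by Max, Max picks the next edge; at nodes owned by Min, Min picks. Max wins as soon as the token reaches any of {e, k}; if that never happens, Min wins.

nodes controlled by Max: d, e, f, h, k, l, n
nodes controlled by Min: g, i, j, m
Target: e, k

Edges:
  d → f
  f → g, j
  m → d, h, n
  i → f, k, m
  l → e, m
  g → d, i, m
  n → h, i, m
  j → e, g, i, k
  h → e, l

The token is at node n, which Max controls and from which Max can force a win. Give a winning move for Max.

A0 = {e, k}
A1: add {h, l} — h (Max) has h→e; l (Max) has l→e.
A2: add {n} — n (Max) has n→h.
A3 = A2; e.g. d (Max) has no edge into A2. Fixed point.
From n, successor h is in the attractor (rank 1); the other successors i, m are not.

h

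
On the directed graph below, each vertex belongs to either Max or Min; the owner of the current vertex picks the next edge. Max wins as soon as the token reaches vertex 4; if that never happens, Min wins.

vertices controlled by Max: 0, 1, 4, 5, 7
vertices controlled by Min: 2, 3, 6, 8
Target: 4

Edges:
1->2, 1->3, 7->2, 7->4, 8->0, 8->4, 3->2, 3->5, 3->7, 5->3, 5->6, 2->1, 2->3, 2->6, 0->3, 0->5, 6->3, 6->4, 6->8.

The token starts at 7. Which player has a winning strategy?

Max

A0 = {4}
A1: add {7} — 7 (Max) has 7→4.
A2 = A1; e.g. 0 (Max) has no edge into A1. Fixed point.
7 ∈ A1, so Max can force the target.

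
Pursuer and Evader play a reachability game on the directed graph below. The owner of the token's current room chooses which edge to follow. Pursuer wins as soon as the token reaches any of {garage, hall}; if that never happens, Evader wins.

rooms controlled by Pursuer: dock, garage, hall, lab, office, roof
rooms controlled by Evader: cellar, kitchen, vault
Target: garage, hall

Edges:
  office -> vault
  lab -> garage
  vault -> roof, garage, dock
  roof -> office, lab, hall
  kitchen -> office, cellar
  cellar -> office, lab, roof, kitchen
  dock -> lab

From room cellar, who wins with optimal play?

Evader

A0 = {garage, hall}
A1: add {lab, roof} — lab (Pursuer) has lab→garage; roof (Pursuer) has roof→hall.
A2: add {dock} — dock (Pursuer) has dock→lab.
A3: add {vault} — vault (Evader): all of {roof, garage, dock} already in.
A4: add {office} — office (Pursuer) has office→vault.
A5 = A4; e.g. kitchen (Evader) can still go to cellar. Fixed point.
cellar never enters the attractor, so Evader can avoid the target forever.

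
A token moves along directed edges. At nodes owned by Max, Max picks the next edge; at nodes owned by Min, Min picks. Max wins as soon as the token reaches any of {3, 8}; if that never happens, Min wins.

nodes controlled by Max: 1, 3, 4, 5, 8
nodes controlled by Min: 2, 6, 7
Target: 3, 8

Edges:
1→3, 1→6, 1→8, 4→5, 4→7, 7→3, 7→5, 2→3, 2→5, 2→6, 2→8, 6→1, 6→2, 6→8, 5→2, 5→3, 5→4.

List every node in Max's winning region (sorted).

A0 = {3, 8}
A1: add {1, 5} — 1 (Max) has 1→3; 5 (Max) has 5→3.
A2: add {4, 7} — 4 (Max) has 4→5; 7 (Min): all of {3, 5} already in.
A3 = A2; e.g. 2 (Min) can still go to 6. Fixed point.
Max's winning region = {1, 3, 4, 5, 7, 8}.

1, 3, 4, 5, 7, 8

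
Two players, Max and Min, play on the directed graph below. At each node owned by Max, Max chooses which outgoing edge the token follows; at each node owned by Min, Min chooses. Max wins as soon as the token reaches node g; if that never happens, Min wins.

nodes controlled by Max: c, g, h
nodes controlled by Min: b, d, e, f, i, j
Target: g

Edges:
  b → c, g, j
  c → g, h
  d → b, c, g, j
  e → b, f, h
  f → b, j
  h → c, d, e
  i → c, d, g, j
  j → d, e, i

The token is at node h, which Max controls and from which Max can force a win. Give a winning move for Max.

c

A0 = {g}
A1: add {c} — c (Max) has c→g.
A2: add {h} — h (Max) has h→c.
A3 = A2; e.g. b (Min) can still go to j. Fixed point.
From h, successor c is in the attractor (rank 1); the other successors d, e are not.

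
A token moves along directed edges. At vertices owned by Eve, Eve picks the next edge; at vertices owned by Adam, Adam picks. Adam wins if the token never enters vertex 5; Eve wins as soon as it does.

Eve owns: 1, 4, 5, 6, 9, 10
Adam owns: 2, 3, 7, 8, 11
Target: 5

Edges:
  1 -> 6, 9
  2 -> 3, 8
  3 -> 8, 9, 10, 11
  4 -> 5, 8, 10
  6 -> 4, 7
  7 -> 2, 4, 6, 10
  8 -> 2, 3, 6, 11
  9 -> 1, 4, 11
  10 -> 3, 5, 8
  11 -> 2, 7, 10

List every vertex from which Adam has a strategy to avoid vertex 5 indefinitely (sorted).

2, 3, 7, 8, 11

A0 = {5}
A1: add {4, 10} — 4 (Eve) has 4→5; 10 (Eve) has 10→5.
A2: add {6, 9} — 6 (Eve) has 6→4; 9 (Eve) has 9→4.
A3: add {1} — 1 (Eve) has 1→6.
A4 = A3; e.g. 2 (Adam) can still go to 3. Fixed point.
Eve's attractor = {1, 4, 5, 6, 9, 10}; Adam avoids the target exactly from the complement.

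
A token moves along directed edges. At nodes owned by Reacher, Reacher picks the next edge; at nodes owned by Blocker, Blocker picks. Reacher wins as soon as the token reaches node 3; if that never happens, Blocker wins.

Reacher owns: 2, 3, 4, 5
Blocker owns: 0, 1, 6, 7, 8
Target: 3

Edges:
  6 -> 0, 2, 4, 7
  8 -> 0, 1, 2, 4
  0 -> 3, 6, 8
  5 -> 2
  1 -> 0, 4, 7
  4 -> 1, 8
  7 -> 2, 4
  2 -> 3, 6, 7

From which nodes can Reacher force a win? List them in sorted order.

A0 = {3}
A1: add {2} — 2 (Reacher) has 2→3.
A2: add {5} — 5 (Reacher) has 5→2.
A3 = A2; e.g. 0 (Blocker) can still go to 6. Fixed point.
Reacher's winning region = {2, 3, 5}.

2, 3, 5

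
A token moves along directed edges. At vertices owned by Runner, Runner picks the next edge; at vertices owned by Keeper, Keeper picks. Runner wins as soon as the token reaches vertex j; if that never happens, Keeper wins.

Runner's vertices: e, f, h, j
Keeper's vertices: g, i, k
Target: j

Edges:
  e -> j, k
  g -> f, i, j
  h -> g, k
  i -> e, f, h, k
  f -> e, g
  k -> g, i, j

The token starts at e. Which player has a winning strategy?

Runner

A0 = {j}
A1: add {e} — e (Runner) has e→j.
e ∈ A1, so Runner can force the target.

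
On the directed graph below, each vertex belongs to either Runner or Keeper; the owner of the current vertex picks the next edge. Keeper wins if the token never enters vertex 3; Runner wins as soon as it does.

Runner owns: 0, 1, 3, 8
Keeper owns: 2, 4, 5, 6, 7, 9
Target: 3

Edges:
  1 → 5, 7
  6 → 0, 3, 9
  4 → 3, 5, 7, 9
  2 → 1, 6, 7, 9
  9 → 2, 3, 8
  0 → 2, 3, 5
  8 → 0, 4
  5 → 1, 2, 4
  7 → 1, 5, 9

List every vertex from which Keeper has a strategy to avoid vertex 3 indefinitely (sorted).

A0 = {3}
A1: add {0} — 0 (Runner) has 0→3.
A2: add {8} — 8 (Runner) has 8→0.
A3 = A2; e.g. 1 (Runner) has no edge into A2. Fixed point.
Runner's attractor = {0, 3, 8}; Keeper avoids the target exactly from the complement.

1, 2, 4, 5, 6, 7, 9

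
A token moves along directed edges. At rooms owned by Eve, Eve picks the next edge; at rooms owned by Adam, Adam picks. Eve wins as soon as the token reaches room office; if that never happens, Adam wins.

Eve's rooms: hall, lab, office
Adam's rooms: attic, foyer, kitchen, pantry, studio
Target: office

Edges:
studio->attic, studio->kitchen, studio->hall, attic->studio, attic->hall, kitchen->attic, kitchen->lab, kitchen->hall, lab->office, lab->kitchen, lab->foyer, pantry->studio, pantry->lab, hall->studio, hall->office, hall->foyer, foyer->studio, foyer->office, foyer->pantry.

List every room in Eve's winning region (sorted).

A0 = {office}
A1: add {hall, lab} — lab (Eve) has lab→office; hall (Eve) has hall→office.
A2 = A1; e.g. studio (Adam) can still go to attic. Fixed point.
Eve's winning region = {hall, lab, office}.

hall, lab, office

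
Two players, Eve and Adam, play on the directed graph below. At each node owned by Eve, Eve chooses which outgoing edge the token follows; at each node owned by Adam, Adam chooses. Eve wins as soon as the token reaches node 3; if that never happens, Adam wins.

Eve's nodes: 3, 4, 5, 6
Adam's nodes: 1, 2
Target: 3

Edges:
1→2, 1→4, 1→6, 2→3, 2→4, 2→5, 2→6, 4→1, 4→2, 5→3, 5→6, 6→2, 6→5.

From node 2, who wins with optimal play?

A0 = {3}
A1: add {5} — 5 (Eve) has 5→3.
A2: add {6} — 6 (Eve) has 6→5.
A3 = A2; e.g. 1 (Adam) can still go to 2. Fixed point.
2 never enters the attractor, so Adam can avoid the target forever.

Adam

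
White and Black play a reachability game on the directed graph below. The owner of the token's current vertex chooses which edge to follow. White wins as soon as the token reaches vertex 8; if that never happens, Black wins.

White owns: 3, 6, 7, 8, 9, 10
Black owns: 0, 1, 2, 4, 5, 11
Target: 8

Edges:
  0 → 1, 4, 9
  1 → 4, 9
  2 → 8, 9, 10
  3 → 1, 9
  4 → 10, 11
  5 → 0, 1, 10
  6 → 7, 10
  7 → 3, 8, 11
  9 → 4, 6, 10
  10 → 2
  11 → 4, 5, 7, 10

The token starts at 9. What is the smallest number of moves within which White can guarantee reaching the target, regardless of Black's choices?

A0 = {8}
A1: add {7} — 7 (White) has 7→8.
A2: add {6} — 6 (White) has 6→7.
A3: add {9} — 9 (White) has 9→6.
9 enters the attractor at level 3, so White can force the target in 3 moves from there.

3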